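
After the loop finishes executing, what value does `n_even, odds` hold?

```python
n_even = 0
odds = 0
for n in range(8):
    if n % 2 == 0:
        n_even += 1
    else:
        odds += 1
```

Let's trace through this code step by step.

Initialize: n_even = 0
Initialize: odds = 0
Entering loop: for n in range(8):
After iteration 1: n = 0, n_even = 1, odds = 0
After iteration 2: n = 1, n_even = 1, odds = 1
After iteration 3: n = 2, n_even = 2, odds = 1
After iteration 4: n = 3, n_even = 2, odds = 2
After iteration 5: n = 4, n_even = 3, odds = 2
After iteration 6: n = 5, n_even = 3, odds = 3
After iteration 7: n = 6, n_even = 4, odds = 3
After iteration 8: n = 7, n_even = 4, odds = 4
Loop ends.

Final answer: 4, 4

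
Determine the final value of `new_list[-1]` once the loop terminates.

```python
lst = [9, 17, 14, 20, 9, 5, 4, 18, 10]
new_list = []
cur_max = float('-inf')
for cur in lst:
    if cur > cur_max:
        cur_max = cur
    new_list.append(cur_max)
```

Let's trace through this code step by step.

Initialize: lst = [9, 17, 14, 20, 9, 5, 4, 18, 10]
Initialize: new_list = []
Initialize: cur_max = -inf
Entering loop: for cur in lst:
After iteration 1: cur = 9, new_list = [9], cur_max = 9
After iteration 2: cur = 17, new_list = [9, 17], cur_max = 17
After iteration 3: cur = 14, new_list = [9, 17, 17], cur_max = 17
After iteration 4: cur = 20, new_list = [9, 17, 17, 20], cur_max = 20
After iteration 5: cur = 9, new_list = [9, 17, 17, 20, 20], cur_max = 20
After iteration 6: cur = 5, new_list = [9, 17, 17, 20, 20, 20], cur_max = 20
After iteration 7: cur = 4, new_list = [9, 17, 17, 20, 20, 20, 20], cur_max = 20
After iteration 8: cur = 18, new_list = [9, 17, 17, 20, 20, 20, 20, 20], cur_max = 20
After iteration 9: cur = 10, new_list = [9, 17, 17, 20, 20, 20, 20, 20, 20], cur_max = 20
Loop ends.
new_list[-1] = 20

Final answer: 20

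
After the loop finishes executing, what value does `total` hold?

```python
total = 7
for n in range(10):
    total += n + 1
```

Let's trace through this code step by step.

Initialize: total = 7
Entering loop: for n in range(10):
After iteration 1: n = 0, total = 8
After iteration 2: n = 1, total = 10
After iteration 3: n = 2, total = 13
After iteration 4: n = 3, total = 17
After iteration 5: n = 4, total = 22
After iteration 6: n = 5, total = 28
After iteration 7: n = 6, total = 35
After iteration 8: n = 7, total = 43
After iteration 9: n = 8, total = 52
After iteration 10: n = 9, total = 62
Loop ends.

Final answer: 62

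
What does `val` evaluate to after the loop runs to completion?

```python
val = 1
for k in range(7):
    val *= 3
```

Let's trace through this code step by step.

Initialize: val = 1
Entering loop: for k in range(7):
After iteration 1: k = 0, val = 3
After iteration 2: k = 1, val = 9
After iteration 3: k = 2, val = 27
After iteration 4: k = 3, val = 81
After iteration 5: k = 4, val = 243
After iteration 6: k = 5, val = 729
After iteration 7: k = 6, val = 2187
Loop ends.

Final answer: 2187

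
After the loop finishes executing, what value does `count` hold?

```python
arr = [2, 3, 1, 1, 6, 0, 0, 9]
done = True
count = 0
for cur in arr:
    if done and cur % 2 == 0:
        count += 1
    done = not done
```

Let's trace through this code step by step.

Initialize: arr = [2, 3, 1, 1, 6, 0, 0, 9]
Initialize: done = True
Initialize: count = 0
Entering loop: for cur in arr:
After iteration 1: cur = 2, done = False, count = 1
After iteration 2: cur = 3, done = True, count = 1
After iteration 3: cur = 1, done = False, count = 1
After iteration 4: cur = 1, done = True, count = 1
After iteration 5: cur = 6, done = False, count = 2
After iteration 6: cur = 0, done = True, count = 2
After iteration 7: cur = 0, done = False, count = 3
After iteration 8: cur = 9, done = True, count = 3
Loop ends.

Final answer: 3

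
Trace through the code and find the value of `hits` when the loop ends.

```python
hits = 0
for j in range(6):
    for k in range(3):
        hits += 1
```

Let's trace through this code step by step.

Initialize: hits = 0
Entering loop: for j in range(6):
After iteration 1: j = 0, hits = 3
After iteration 2: j = 1, hits = 6
After iteration 3: j = 2, hits = 9
After iteration 4: j = 3, hits = 12
After iteration 5: j = 4, hits = 15
After iteration 6: j = 5, hits = 18
Loop ends.

Final answer: 18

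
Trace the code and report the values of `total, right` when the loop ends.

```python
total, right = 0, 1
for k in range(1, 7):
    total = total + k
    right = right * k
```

Let's trace through this code step by step.

Initialize: total = 0
Initialize: right = 1
Entering loop: for k in range(1, 7):
After iteration 1: k = 1, total = 1, right = 1
After iteration 2: k = 2, total = 3, right = 2
After iteration 3: k = 3, total = 6, right = 6
After iteration 4: k = 4, total = 10, right = 24
After iteration 5: k = 5, total = 15, right = 120
After iteration 6: k = 6, total = 21, right = 720
Loop ends.

Final answer: 21, 720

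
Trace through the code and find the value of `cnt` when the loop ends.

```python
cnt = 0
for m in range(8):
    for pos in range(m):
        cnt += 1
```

Let's trace through this code step by step.

Initialize: cnt = 0
Entering loop: for m in range(8):
After iteration 1: m = 0, cnt = 0
After iteration 2: m = 1, cnt = 1, pos = 0
After iteration 3: m = 2, cnt = 3, pos = 1
After iteration 4: m = 3, cnt = 6, pos = 2
After iteration 5: m = 4, cnt = 10, pos = 3
After iteration 6: m = 5, cnt = 15, pos = 4
After iteration 7: m = 6, cnt = 21, pos = 5
After iteration 8: m = 7, cnt = 28, pos = 6
Loop ends.

Final answer: 28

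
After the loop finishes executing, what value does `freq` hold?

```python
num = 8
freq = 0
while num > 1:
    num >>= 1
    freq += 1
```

Let's trace through this code step by step.

Initialize: num = 8
Initialize: freq = 0
Entering loop: while num > 1:
After iteration 1: num = 4, freq = 1
After iteration 2: num = 2, freq = 2
After iteration 3: num = 1, freq = 3
Loop ends.

Final answer: 3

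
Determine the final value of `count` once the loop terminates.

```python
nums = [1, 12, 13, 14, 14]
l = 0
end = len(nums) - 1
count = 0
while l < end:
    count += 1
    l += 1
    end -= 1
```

Let's trace through this code step by step.

Initialize: nums = [1, 12, 13, 14, 14]
Initialize: l = 0
Initialize: end = 4
Initialize: count = 0
Entering loop: while l < end:
After iteration 1: l = 1, end = 3, count = 1
After iteration 2: l = 2, end = 2, count = 2
Loop ends.

Final answer: 2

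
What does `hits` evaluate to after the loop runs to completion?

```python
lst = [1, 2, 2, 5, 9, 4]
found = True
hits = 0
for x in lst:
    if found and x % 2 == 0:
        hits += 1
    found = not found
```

Let's trace through this code step by step.

Initialize: lst = [1, 2, 2, 5, 9, 4]
Initialize: found = True
Initialize: hits = 0
Entering loop: for x in lst:
After iteration 1: x = 1, found = False, hits = 0
After iteration 2: x = 2, found = True, hits = 0
After iteration 3: x = 2, found = False, hits = 1
After iteration 4: x = 5, found = True, hits = 1
After iteration 5: x = 9, found = False, hits = 1
After iteration 6: x = 4, found = True, hits = 1
Loop ends.

Final answer: 1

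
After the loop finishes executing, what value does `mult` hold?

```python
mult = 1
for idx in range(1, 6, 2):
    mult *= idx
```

Let's trace through this code step by step.

Initialize: mult = 1
Entering loop: for idx in range(1, 6, 2):
After iteration 1: idx = 1, mult = 1
After iteration 2: idx = 3, mult = 3
After iteration 3: idx = 5, mult = 15
Loop ends.

Final answer: 15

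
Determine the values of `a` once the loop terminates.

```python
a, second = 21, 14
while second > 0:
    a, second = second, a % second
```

Let's trace through this code step by step.

Initialize: a = 21
Initialize: second = 14
Entering loop: while second > 0:
After iteration 1: a = 14, second = 7
After iteration 2: a = 7, second = 0
Loop ends.

Final answer: 7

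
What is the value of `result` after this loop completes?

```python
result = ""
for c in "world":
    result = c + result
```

Let's trace through this code step by step.

Initialize: result = ''
Entering loop: for c in "world":
After iteration 1: c = 'w', result = 'w'
After iteration 2: c = 'o', result = 'ow'
After iteration 3: c = 'r', result = 'row'
After iteration 4: c = 'l', result = 'lrow'
After iteration 5: c = 'd', result = 'dlrow'
Loop ends.

Final answer: 'dlrow'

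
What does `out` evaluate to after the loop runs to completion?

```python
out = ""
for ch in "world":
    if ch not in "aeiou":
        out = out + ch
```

Let's trace through this code step by step.

Initialize: out = ''
Entering loop: for ch in "world":
After iteration 1: ch = 'w', out = 'w'
After iteration 2: ch = 'o', out = 'w'
After iteration 3: ch = 'r', out = 'wr'
After iteration 4: ch = 'l', out = 'wrl'
After iteration 5: ch = 'd', out = 'wrld'
Loop ends.

Final answer: 'wrld'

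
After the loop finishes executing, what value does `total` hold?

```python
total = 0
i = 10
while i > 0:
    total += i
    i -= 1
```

Let's trace through this code step by step.

Initialize: total = 0
Initialize: i = 10
Entering loop: while i > 0:
After iteration 1: total = 10, i = 9
After iteration 2: total = 19, i = 8
After iteration 3: total = 27, i = 7
After iteration 4: total = 34, i = 6
After iteration 5: total = 40, i = 5
After iteration 6: total = 45, i = 4
After iteration 7: total = 49, i = 3
After iteration 8: total = 52, i = 2
After iteration 9: total = 54, i = 1
After iteration 10: total = 55, i = 0
Loop ends.

Final answer: 55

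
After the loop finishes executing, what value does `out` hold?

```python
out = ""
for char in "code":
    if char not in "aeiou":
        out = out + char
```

Let's trace through this code step by step.

Initialize: out = ''
Entering loop: for char in "code":
After iteration 1: char = 'c', out = 'c'
After iteration 2: char = 'o', out = 'c'
After iteration 3: char = 'd', out = 'cd'
After iteration 4: char = 'e', out = 'cd'
Loop ends.

Final answer: 'cd'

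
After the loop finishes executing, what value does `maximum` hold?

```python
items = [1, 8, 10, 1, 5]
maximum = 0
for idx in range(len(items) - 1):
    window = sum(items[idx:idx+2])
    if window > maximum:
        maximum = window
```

Let's trace through this code step by step.

Initialize: items = [1, 8, 10, 1, 5]
Initialize: maximum = 0
Entering loop: for idx in range(len(items) - 1):
After iteration 1: idx = 0, maximum = 9, window = 9
After iteration 2: idx = 1, maximum = 18, window = 18
After iteration 3: idx = 2, maximum = 18, window = 11
After iteration 4: idx = 3, maximum = 18, window = 6
Loop ends.

Final answer: 18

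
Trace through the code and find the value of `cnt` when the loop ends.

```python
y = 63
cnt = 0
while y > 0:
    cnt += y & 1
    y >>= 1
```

Let's trace through this code step by step.

Initialize: y = 63
Initialize: cnt = 0
Entering loop: while y > 0:
After iteration 1: y = 31, cnt = 1
After iteration 2: y = 15, cnt = 2
After iteration 3: y = 7, cnt = 3
After iteration 4: y = 3, cnt = 4
After iteration 5: y = 1, cnt = 5
After iteration 6: y = 0, cnt = 6
Loop ends.

Final answer: 6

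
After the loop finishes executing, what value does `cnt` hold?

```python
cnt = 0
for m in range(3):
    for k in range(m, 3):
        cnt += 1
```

Let's trace through this code step by step.

Initialize: cnt = 0
Entering loop: for m in range(3):
After iteration 1: m = 0, cnt = 3
After iteration 2: m = 1, cnt = 5
After iteration 3: m = 2, cnt = 6
Loop ends.

Final answer: 6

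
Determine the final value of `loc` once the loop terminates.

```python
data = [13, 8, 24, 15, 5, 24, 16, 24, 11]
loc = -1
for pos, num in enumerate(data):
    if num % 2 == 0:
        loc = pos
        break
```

Let's trace through this code step by step.

Initialize: data = [13, 8, 24, 15, 5, 24, 16, 24, 11]
Initialize: loc = -1
Entering loop: for pos, num in enumerate(data):
After iteration 1: pos = 0, num = 13, loc = -1
After iteration 2: pos = 1, num = 8, loc = 1
Loop ends.

Final answer: 1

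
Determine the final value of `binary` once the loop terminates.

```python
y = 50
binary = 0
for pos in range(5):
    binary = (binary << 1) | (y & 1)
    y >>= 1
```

Let's trace through this code step by step.

Initialize: y = 50
Initialize: binary = 0
Entering loop: for pos in range(5):
After iteration 1: pos = 0, y = 25, binary = 0
After iteration 2: pos = 1, y = 12, binary = 1
After iteration 3: pos = 2, y = 6, binary = 2
After iteration 4: pos = 3, y = 3, binary = 4
After iteration 5: pos = 4, y = 1, binary = 9
Loop ends.

Final answer: 9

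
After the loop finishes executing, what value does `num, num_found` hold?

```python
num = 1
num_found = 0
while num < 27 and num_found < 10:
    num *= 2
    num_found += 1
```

Let's trace through this code step by step.

Initialize: num = 1
Initialize: num_found = 0
Entering loop: while num < 27 and num_found < 10:
After iteration 1: num = 2, num_found = 1
After iteration 2: num = 4, num_found = 2
After iteration 3: num = 8, num_found = 3
After iteration 4: num = 16, num_found = 4
After iteration 5: num = 32, num_found = 5
Loop ends.

Final answer: 32, 5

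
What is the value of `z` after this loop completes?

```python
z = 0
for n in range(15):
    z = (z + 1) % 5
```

Let's trace through this code step by step.

Initialize: z = 0
Entering loop: for n in range(15):
After iteration 1: n = 0, z = 1
After iteration 2: n = 1, z = 2
After iteration 3: n = 2, z = 3
After iteration 4: n = 3, z = 4
After iteration 5: n = 4, z = 0
After iteration 6: n = 5, z = 1
After iteration 7: n = 6, z = 2
After iteration 8: n = 7, z = 3
After iteration 9: n = 8, z = 4
After iteration 10: n = 9, z = 0
After iteration 11: n = 10, z = 1
After iteration 12: n = 11, z = 2
After iteration 13: n = 12, z = 3
After iteration 14: n = 13, z = 4
After iteration 15: n = 14, z = 0
Loop ends.

Final answer: 0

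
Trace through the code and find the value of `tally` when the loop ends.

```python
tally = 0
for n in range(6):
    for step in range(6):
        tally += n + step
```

Let's trace through this code step by step.

Initialize: tally = 0
Entering loop: for n in range(6):
After iteration 1: n = 0, tally = 15
After iteration 2: n = 1, tally = 36
After iteration 3: n = 2, tally = 63
After iteration 4: n = 3, tally = 96
After iteration 5: n = 4, tally = 135
After iteration 6: n = 5, tally = 180
Loop ends.

Final answer: 180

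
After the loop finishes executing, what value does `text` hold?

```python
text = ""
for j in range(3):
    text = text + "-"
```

Let's trace through this code step by step.

Initialize: text = ''
Entering loop: for j in range(3):
After iteration 1: j = 0, text = '-'
After iteration 2: j = 1, text = '--'
After iteration 3: j = 2, text = '---'
Loop ends.

Final answer: '---'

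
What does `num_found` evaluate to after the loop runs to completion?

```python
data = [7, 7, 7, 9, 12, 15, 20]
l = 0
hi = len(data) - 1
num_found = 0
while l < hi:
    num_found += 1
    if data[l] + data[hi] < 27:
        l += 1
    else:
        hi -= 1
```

Let's trace through this code step by step.

Initialize: data = [7, 7, 7, 9, 12, 15, 20]
Initialize: l = 0
Initialize: hi = 6
Initialize: num_found = 0
Entering loop: while l < hi:
After iteration 1: l = 0, hi = 5, num_found = 1
After iteration 2: l = 1, hi = 5, num_found = 2
After iteration 3: l = 2, hi = 5, num_found = 3
After iteration 4: l = 3, hi = 5, num_found = 4
After iteration 5: l = 4, hi = 5, num_found = 5
After iteration 6: l = 4, hi = 4, num_found = 6
Loop ends.

Final answer: 6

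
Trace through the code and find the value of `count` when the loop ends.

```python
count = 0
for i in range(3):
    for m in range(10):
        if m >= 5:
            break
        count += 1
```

Let's trace through this code step by step.

Initialize: count = 0
Entering loop: for i in range(3):
After iteration 1: i = 0, count = 5
After iteration 2: i = 1, count = 10
After iteration 3: i = 2, count = 15
Loop ends.

Final answer: 15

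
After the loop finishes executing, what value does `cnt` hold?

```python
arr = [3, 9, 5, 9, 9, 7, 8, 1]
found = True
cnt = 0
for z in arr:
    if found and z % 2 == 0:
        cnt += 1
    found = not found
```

Let's trace through this code step by step.

Initialize: arr = [3, 9, 5, 9, 9, 7, 8, 1]
Initialize: found = True
Initialize: cnt = 0
Entering loop: for z in arr:
After iteration 1: z = 3, found = False, cnt = 0
After iteration 2: z = 9, found = True, cnt = 0
After iteration 3: z = 5, found = False, cnt = 0
After iteration 4: z = 9, found = True, cnt = 0
After iteration 5: z = 9, found = False, cnt = 0
After iteration 6: z = 7, found = True, cnt = 0
After iteration 7: z = 8, found = False, cnt = 1
After iteration 8: z = 1, found = True, cnt = 1
Loop ends.

Final answer: 1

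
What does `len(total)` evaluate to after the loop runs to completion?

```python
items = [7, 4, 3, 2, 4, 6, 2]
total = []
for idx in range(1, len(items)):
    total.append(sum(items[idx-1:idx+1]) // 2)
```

Let's trace through this code step by step.

Initialize: items = [7, 4, 3, 2, 4, 6, 2]
Initialize: total = []
Entering loop: for idx in range(1, len(items)):
After iteration 1: idx = 1, total = [5]
After iteration 2: idx = 2, total = [5, 3]
After iteration 3: idx = 3, total = [5, 3, 2]
After iteration 4: idx = 4, total = [5, 3, 2, 3]
After iteration 5: idx = 5, total = [5, 3, 2, 3, 5]
After iteration 6: idx = 6, total = [5, 3, 2, 3, 5, 4]
Loop ends.
len(total) = 6

Final answer: 6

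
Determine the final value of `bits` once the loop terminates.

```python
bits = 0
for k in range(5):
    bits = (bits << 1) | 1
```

Let's trace through this code step by step.

Initialize: bits = 0
Entering loop: for k in range(5):
After iteration 1: k = 0, bits = 1
After iteration 2: k = 1, bits = 3
After iteration 3: k = 2, bits = 7
After iteration 4: k = 3, bits = 15
After iteration 5: k = 4, bits = 31
Loop ends.

Final answer: 31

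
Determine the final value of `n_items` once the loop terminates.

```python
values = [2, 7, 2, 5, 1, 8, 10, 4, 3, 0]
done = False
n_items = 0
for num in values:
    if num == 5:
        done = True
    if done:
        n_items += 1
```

Let's trace through this code step by step.

Initialize: values = [2, 7, 2, 5, 1, 8, 10, 4, 3, 0]
Initialize: done = False
Initialize: n_items = 0
Entering loop: for num in values:
After iteration 1: num = 2, done = False, n_items = 0
After iteration 2: num = 7, done = False, n_items = 0
After iteration 3: num = 2, done = False, n_items = 0
After iteration 4: num = 5, done = True, n_items = 1
After iteration 5: num = 1, done = True, n_items = 2
After iteration 6: num = 8, done = True, n_items = 3
After iteration 7: num = 10, done = True, n_items = 4
After iteration 8: num = 4, done = True, n_items = 5
After iteration 9: num = 3, done = True, n_items = 6
After iteration 10: num = 0, done = True, n_items = 7
Loop ends.

Final answer: 7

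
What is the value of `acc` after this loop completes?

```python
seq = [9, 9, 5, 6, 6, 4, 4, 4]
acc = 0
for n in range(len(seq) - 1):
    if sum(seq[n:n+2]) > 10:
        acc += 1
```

Let's trace through this code step by step.

Initialize: seq = [9, 9, 5, 6, 6, 4, 4, 4]
Initialize: acc = 0
Entering loop: for n in range(len(seq) - 1):
After iteration 1: n = 0, acc = 1
After iteration 2: n = 1, acc = 2
After iteration 3: n = 2, acc = 3
After iteration 4: n = 3, acc = 4
After iteration 5: n = 4, acc = 4
After iteration 6: n = 5, acc = 4
After iteration 7: n = 6, acc = 4
Loop ends.

Final answer: 4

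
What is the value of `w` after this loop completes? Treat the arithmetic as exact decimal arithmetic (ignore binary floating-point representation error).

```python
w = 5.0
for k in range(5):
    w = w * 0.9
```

Let's trace through this code step by step.

Initialize: w = 5.0
Entering loop: for k in range(5):
After iteration 1: k = 0, w = 4.5
After iteration 2: k = 1, w = 4.05
After iteration 3: k = 2, w = 3.645
After iteration 4: k = 3, w = 3.2805
After iteration 5: k = 4, w = 2.95245
Loop ends.

Final answer: 2.95245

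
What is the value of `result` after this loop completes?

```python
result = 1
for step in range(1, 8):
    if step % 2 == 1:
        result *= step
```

Let's trace through this code step by step.

Initialize: result = 1
Entering loop: for step in range(1, 8):
After iteration 1: step = 1, result = 1
After iteration 2: step = 2, result = 1
After iteration 3: step = 3, result = 3
After iteration 4: step = 4, result = 3
After iteration 5: step = 5, result = 15
After iteration 6: step = 6, result = 15
After iteration 7: step = 7, result = 105
Loop ends.

Final answer: 105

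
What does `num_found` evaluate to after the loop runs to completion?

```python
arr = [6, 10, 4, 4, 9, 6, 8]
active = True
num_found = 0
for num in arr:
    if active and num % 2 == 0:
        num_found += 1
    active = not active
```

Let's trace through this code step by step.

Initialize: arr = [6, 10, 4, 4, 9, 6, 8]
Initialize: active = True
Initialize: num_found = 0
Entering loop: for num in arr:
After iteration 1: num = 6, active = False, num_found = 1
After iteration 2: num = 10, active = True, num_found = 1
After iteration 3: num = 4, active = False, num_found = 2
After iteration 4: num = 4, active = True, num_found = 2
After iteration 5: num = 9, active = False, num_found = 2
After iteration 6: num = 6, active = True, num_found = 2
After iteration 7: num = 8, active = False, num_found = 3
Loop ends.

Final answer: 3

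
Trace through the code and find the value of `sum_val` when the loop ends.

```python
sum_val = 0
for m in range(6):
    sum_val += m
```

Let's trace through this code step by step.

Initialize: sum_val = 0
Entering loop: for m in range(6):
After iteration 1: m = 0, sum_val = 0
After iteration 2: m = 1, sum_val = 1
After iteration 3: m = 2, sum_val = 3
After iteration 4: m = 3, sum_val = 6
After iteration 5: m = 4, sum_val = 10
After iteration 6: m = 5, sum_val = 15
Loop ends.

Final answer: 15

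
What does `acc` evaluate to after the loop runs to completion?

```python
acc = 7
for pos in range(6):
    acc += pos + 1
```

Let's trace through this code step by step.

Initialize: acc = 7
Entering loop: for pos in range(6):
After iteration 1: pos = 0, acc = 8
After iteration 2: pos = 1, acc = 10
After iteration 3: pos = 2, acc = 13
After iteration 4: pos = 3, acc = 17
After iteration 5: pos = 4, acc = 22
After iteration 6: pos = 5, acc = 28
Loop ends.

Final answer: 28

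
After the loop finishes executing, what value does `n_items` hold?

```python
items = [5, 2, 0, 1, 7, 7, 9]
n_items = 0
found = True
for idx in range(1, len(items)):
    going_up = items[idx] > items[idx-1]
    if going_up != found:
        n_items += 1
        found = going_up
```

Let's trace through this code step by step.

Initialize: items = [5, 2, 0, 1, 7, 7, 9]
Initialize: n_items = 0
Initialize: found = True
Entering loop: for idx in range(1, len(items)):
After iteration 1: idx = 1, n_items = 1, found = False, going_up = False
After iteration 2: idx = 2, n_items = 1, found = False, going_up = False
After iteration 3: idx = 3, n_items = 2, found = True, going_up = True
After iteration 4: idx = 4, n_items = 2, found = True, going_up = True
After iteration 5: idx = 5, n_items = 3, found = False, going_up = False
After iteration 6: idx = 6, n_items = 4, found = True, going_up = True
Loop ends.

Final answer: 4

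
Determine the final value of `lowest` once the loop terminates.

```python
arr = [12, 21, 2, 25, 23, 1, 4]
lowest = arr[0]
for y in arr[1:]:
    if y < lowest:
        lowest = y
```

Let's trace through this code step by step.

Initialize: arr = [12, 21, 2, 25, 23, 1, 4]
Initialize: lowest = 12
Entering loop: for y in arr[1:]:
After iteration 1: y = 21, lowest = 12
After iteration 2: y = 2, lowest = 2
After iteration 3: y = 25, lowest = 2
After iteration 4: y = 23, lowest = 2
After iteration 5: y = 1, lowest = 1
After iteration 6: y = 4, lowest = 1
Loop ends.

Final answer: 1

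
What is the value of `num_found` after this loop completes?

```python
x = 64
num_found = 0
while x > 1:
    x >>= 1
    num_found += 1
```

Let's trace through this code step by step.

Initialize: x = 64
Initialize: num_found = 0
Entering loop: while x > 1:
After iteration 1: x = 32, num_found = 1
After iteration 2: x = 16, num_found = 2
After iteration 3: x = 8, num_found = 3
After iteration 4: x = 4, num_found = 4
After iteration 5: x = 2, num_found = 5
After iteration 6: x = 1, num_found = 6
Loop ends.

Final answer: 6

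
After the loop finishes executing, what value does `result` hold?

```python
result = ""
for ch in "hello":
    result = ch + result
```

Let's trace through this code step by step.

Initialize: result = ''
Entering loop: for ch in "hello":
After iteration 1: ch = 'h', result = 'h'
After iteration 2: ch = 'e', result = 'eh'
After iteration 3: ch = 'l', result = 'leh'
After iteration 4: ch = 'l', result = 'lleh'
After iteration 5: ch = 'o', result = 'olleh'
Loop ends.

Final answer: 'olleh'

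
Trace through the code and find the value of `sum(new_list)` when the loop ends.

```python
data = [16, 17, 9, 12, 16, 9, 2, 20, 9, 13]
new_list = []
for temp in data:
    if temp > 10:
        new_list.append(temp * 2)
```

Let's trace through this code step by step.

Initialize: data = [16, 17, 9, 12, 16, 9, 2, 20, 9, 13]
Initialize: new_list = []
Entering loop: for temp in data:
After iteration 1: temp = 16, new_list = [32]
After iteration 2: temp = 17, new_list = [32, 34]
After iteration 3: temp = 9, new_list = [32, 34]
After iteration 4: temp = 12, new_list = [32, 34, 24]
After iteration 5: temp = 16, new_list = [32, 34, 24, 32]
After iteration 6: temp = 9, new_list = [32, 34, 24, 32]
After iteration 7: temp = 2, new_list = [32, 34, 24, 32]
After iteration 8: temp = 20, new_list = [32, 34, 24, 32, 40]
After iteration 9: temp = 9, new_list = [32, 34, 24, 32, 40]
After iteration 10: temp = 13, new_list = [32, 34, 24, 32, 40, 26]
Loop ends.
sum(new_list) = 188

Final answer: 188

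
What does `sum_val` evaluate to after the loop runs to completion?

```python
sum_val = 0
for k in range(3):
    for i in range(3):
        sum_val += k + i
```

Let's trace through this code step by step.

Initialize: sum_val = 0
Entering loop: for k in range(3):
After iteration 1: k = 0, sum_val = 3
After iteration 2: k = 1, sum_val = 9
After iteration 3: k = 2, sum_val = 18
Loop ends.

Final answer: 18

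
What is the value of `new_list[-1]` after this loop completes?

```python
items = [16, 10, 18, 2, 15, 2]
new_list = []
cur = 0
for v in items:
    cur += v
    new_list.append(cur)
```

Let's trace through this code step by step.

Initialize: items = [16, 10, 18, 2, 15, 2]
Initialize: new_list = []
Initialize: cur = 0
Entering loop: for v in items:
After iteration 1: v = 16, new_list = [16], cur = 16
After iteration 2: v = 10, new_list = [16, 26], cur = 26
After iteration 3: v = 18, new_list = [16, 26, 44], cur = 44
After iteration 4: v = 2, new_list = [16, 26, 44, 46], cur = 46
After iteration 5: v = 15, new_list = [16, 26, 44, 46, 61], cur = 61
After iteration 6: v = 2, new_list = [16, 26, 44, 46, 61, 63], cur = 63
Loop ends.
new_list[-1] = 63

Final answer: 63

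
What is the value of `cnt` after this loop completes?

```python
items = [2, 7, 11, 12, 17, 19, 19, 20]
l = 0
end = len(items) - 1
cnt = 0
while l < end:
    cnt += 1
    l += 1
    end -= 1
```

Let's trace through this code step by step.

Initialize: items = [2, 7, 11, 12, 17, 19, 19, 20]
Initialize: l = 0
Initialize: end = 7
Initialize: cnt = 0
Entering loop: while l < end:
After iteration 1: l = 1, end = 6, cnt = 1
After iteration 2: l = 2, end = 5, cnt = 2
After iteration 3: l = 3, end = 4, cnt = 3
After iteration 4: l = 4, end = 3, cnt = 4
Loop ends.

Final answer: 4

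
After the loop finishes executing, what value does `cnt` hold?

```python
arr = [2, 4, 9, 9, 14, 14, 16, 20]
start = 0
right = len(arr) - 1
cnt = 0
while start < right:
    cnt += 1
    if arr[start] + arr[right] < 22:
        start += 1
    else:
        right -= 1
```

Let's trace through this code step by step.

Initialize: arr = [2, 4, 9, 9, 14, 14, 16, 20]
Initialize: start = 0
Initialize: right = 7
Initialize: cnt = 0
Entering loop: while start < right:
After iteration 1: start = 0, right = 6, cnt = 1
After iteration 2: start = 1, right = 6, cnt = 2
After iteration 3: start = 2, right = 6, cnt = 3
After iteration 4: start = 2, right = 5, cnt = 4
After iteration 5: start = 2, right = 4, cnt = 5
After iteration 6: start = 2, right = 3, cnt = 6
After iteration 7: start = 3, right = 3, cnt = 7
Loop ends.

Final answer: 7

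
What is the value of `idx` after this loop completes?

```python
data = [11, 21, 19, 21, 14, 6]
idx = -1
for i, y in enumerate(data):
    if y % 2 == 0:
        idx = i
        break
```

Let's trace through this code step by step.

Initialize: data = [11, 21, 19, 21, 14, 6]
Initialize: idx = -1
Entering loop: for i, y in enumerate(data):
After iteration 1: i = 0, y = 11, idx = -1
After iteration 2: i = 1, y = 21, idx = -1
After iteration 3: i = 2, y = 19, idx = -1
After iteration 4: i = 3, y = 21, idx = -1
After iteration 5: i = 4, y = 14, idx = 4
Loop ends.

Final answer: 4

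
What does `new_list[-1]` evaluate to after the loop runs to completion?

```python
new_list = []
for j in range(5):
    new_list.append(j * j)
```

Let's trace through this code step by step.

Initialize: new_list = []
Entering loop: for j in range(5):
After iteration 1: j = 0, new_list = [0]
After iteration 2: j = 1, new_list = [0, 1]
After iteration 3: j = 2, new_list = [0, 1, 4]
After iteration 4: j = 3, new_list = [0, 1, 4, 9]
After iteration 5: j = 4, new_list = [0, 1, 4, 9, 16]
Loop ends.
new_list[-1] = 16

Final answer: 16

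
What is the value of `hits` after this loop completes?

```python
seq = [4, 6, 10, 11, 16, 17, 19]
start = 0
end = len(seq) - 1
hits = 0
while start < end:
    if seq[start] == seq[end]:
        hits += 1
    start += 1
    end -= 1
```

Let's trace through this code step by step.

Initialize: seq = [4, 6, 10, 11, 16, 17, 19]
Initialize: start = 0
Initialize: end = 6
Initialize: hits = 0
Entering loop: while start < end:
After iteration 1: start = 1, end = 5, hits = 0
After iteration 2: start = 2, end = 4, hits = 0
After iteration 3: start = 3, end = 3, hits = 0
Loop ends.

Final answer: 0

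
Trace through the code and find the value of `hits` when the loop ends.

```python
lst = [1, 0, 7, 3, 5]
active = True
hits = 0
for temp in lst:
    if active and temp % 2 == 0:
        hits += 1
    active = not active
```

Let's trace through this code step by step.

Initialize: lst = [1, 0, 7, 3, 5]
Initialize: active = True
Initialize: hits = 0
Entering loop: for temp in lst:
After iteration 1: temp = 1, active = False, hits = 0
After iteration 2: temp = 0, active = True, hits = 0
After iteration 3: temp = 7, active = False, hits = 0
After iteration 4: temp = 3, active = True, hits = 0
After iteration 5: temp = 5, active = False, hits = 0
Loop ends.

Final answer: 0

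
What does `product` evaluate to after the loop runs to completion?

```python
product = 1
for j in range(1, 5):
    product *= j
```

Let's trace through this code step by step.

Initialize: product = 1
Entering loop: for j in range(1, 5):
After iteration 1: j = 1, product = 1
After iteration 2: j = 2, product = 2
After iteration 3: j = 3, product = 6
After iteration 4: j = 4, product = 24
Loop ends.

Final answer: 24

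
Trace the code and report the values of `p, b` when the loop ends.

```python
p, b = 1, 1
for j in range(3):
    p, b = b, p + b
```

Let's trace through this code step by step.

Initialize: p = 1
Initialize: b = 1
Entering loop: for j in range(3):
After iteration 1: j = 0, p = 1, b = 2
After iteration 2: j = 1, p = 2, b = 3
After iteration 3: j = 2, p = 3, b = 5
Loop ends.

Final answer: 3, 5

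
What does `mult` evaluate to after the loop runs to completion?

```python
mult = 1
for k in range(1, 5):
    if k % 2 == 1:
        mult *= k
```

Let's trace through this code step by step.

Initialize: mult = 1
Entering loop: for k in range(1, 5):
After iteration 1: k = 1, mult = 1
After iteration 2: k = 2, mult = 1
After iteration 3: k = 3, mult = 3
After iteration 4: k = 4, mult = 3
Loop ends.

Final answer: 3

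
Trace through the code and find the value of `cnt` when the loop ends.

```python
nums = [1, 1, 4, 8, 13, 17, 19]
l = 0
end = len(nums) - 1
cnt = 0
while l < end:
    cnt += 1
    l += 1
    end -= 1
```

Let's trace through this code step by step.

Initialize: nums = [1, 1, 4, 8, 13, 17, 19]
Initialize: l = 0
Initialize: end = 6
Initialize: cnt = 0
Entering loop: while l < end:
After iteration 1: l = 1, end = 5, cnt = 1
After iteration 2: l = 2, end = 4, cnt = 2
After iteration 3: l = 3, end = 3, cnt = 3
Loop ends.

Final answer: 3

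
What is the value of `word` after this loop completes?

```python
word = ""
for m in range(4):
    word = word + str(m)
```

Let's trace through this code step by step.

Initialize: word = ''
Entering loop: for m in range(4):
After iteration 1: m = 0, word = '0'
After iteration 2: m = 1, word = '01'
After iteration 3: m = 2, word = '012'
After iteration 4: m = 3, word = '0123'
Loop ends.

Final answer: '0123'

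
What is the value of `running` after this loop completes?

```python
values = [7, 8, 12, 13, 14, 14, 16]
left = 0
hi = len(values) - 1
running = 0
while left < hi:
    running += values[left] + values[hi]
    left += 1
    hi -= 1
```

Let's trace through this code step by step.

Initialize: values = [7, 8, 12, 13, 14, 14, 16]
Initialize: left = 0
Initialize: hi = 6
Initialize: running = 0
Entering loop: while left < hi:
After iteration 1: left = 1, hi = 5, running = 23
After iteration 2: left = 2, hi = 4, running = 45
After iteration 3: left = 3, hi = 3, running = 71
Loop ends.

Final answer: 71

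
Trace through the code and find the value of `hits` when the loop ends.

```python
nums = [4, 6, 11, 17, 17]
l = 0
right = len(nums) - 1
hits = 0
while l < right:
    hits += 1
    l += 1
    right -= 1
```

Let's trace through this code step by step.

Initialize: nums = [4, 6, 11, 17, 17]
Initialize: l = 0
Initialize: right = 4
Initialize: hits = 0
Entering loop: while l < right:
After iteration 1: l = 1, right = 3, hits = 1
After iteration 2: l = 2, right = 2, hits = 2
Loop ends.

Final answer: 2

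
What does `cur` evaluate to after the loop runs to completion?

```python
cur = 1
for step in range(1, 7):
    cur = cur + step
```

Let's trace through this code step by step.

Initialize: cur = 1
Entering loop: for step in range(1, 7):
After iteration 1: step = 1, cur = 2
After iteration 2: step = 2, cur = 4
After iteration 3: step = 3, cur = 7
After iteration 4: step = 4, cur = 11
After iteration 5: step = 5, cur = 16
After iteration 6: step = 6, cur = 22
Loop ends.

Final answer: 22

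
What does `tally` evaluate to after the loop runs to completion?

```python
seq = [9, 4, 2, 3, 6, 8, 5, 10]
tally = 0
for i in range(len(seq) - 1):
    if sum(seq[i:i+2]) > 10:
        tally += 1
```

Let's trace through this code step by step.

Initialize: seq = [9, 4, 2, 3, 6, 8, 5, 10]
Initialize: tally = 0
Entering loop: for i in range(len(seq) - 1):
After iteration 1: i = 0, tally = 1
After iteration 2: i = 1, tally = 1
After iteration 3: i = 2, tally = 1
After iteration 4: i = 3, tally = 1
After iteration 5: i = 4, tally = 2
After iteration 6: i = 5, tally = 3
After iteration 7: i = 6, tally = 4
Loop ends.

Final answer: 4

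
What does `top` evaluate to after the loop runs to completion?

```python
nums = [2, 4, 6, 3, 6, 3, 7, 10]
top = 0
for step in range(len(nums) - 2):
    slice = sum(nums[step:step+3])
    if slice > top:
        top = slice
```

Let's trace through this code step by step.

Initialize: nums = [2, 4, 6, 3, 6, 3, 7, 10]
Initialize: top = 0
Entering loop: for step in range(len(nums) - 2):
After iteration 1: step = 0, top = 12, slice = 12
After iteration 2: step = 1, top = 13, slice = 13
After iteration 3: step = 2, top = 15, slice = 15
After iteration 4: step = 3, top = 15, slice = 12
After iteration 5: step = 4, top = 16, slice = 16
After iteration 6: step = 5, top = 20, slice = 20
Loop ends.

Final answer: 20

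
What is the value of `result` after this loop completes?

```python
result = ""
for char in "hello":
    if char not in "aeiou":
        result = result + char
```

Let's trace through this code step by step.

Initialize: result = ''
Entering loop: for char in "hello":
After iteration 1: char = 'h', result = 'h'
After iteration 2: char = 'e', result = 'h'
After iteration 3: char = 'l', result = 'hl'
After iteration 4: char = 'l', result = 'hll'
After iteration 5: char = 'o', result = 'hll'
Loop ends.

Final answer: 'hll'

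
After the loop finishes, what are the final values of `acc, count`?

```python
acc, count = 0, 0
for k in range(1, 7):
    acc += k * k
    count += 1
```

Let's trace through this code step by step.

Initialize: acc = 0
Initialize: count = 0
Entering loop: for k in range(1, 7):
After iteration 1: k = 1, acc = 1, count = 1
After iteration 2: k = 2, acc = 5, count = 2
After iteration 3: k = 3, acc = 14, count = 3
After iteration 4: k = 4, acc = 30, count = 4
After iteration 5: k = 5, acc = 55, count = 5
After iteration 6: k = 6, acc = 91, count = 6
Loop ends.

Final answer: 91, 6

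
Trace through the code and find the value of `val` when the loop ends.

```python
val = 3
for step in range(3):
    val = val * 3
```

Let's trace through this code step by step.

Initialize: val = 3
Entering loop: for step in range(3):
After iteration 1: step = 0, val = 9
After iteration 2: step = 1, val = 27
After iteration 3: step = 2, val = 81
Loop ends.

Final answer: 81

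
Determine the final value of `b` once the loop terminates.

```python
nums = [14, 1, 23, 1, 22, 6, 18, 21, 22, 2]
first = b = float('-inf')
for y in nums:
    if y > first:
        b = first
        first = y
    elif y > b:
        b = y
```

Let's trace through this code step by step.

Initialize: nums = [14, 1, 23, 1, 22, 6, 18, 21, 22, 2]
Initialize: first = -inf
Initialize: b = -inf
Entering loop: for y in nums:
After iteration 1: y = 14, first = 14, b = -inf
After iteration 2: y = 1, first = 14, b = 1
After iteration 3: y = 23, first = 23, b = 14
After iteration 4: y = 1, first = 23, b = 14
After iteration 5: y = 22, first = 23, b = 22
After iteration 6: y = 6, first = 23, b = 22
After iteration 7: y = 18, first = 23, b = 22
After iteration 8: y = 21, first = 23, b = 22
After iteration 9: y = 22, first = 23, b = 22
After iteration 10: y = 2, first = 23, b = 22
Loop ends.

Final answer: 22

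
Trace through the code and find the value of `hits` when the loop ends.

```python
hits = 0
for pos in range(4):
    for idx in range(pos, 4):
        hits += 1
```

Let's trace through this code step by step.

Initialize: hits = 0
Entering loop: for pos in range(4):
After iteration 1: pos = 0, hits = 4
After iteration 2: pos = 1, hits = 7
After iteration 3: pos = 2, hits = 9
After iteration 4: pos = 3, hits = 10
Loop ends.

Final answer: 10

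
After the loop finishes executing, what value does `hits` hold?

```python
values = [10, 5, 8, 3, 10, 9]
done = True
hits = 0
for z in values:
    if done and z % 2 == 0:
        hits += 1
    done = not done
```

Let's trace through this code step by step.

Initialize: values = [10, 5, 8, 3, 10, 9]
Initialize: done = True
Initialize: hits = 0
Entering loop: for z in values:
After iteration 1: z = 10, done = False, hits = 1
After iteration 2: z = 5, done = True, hits = 1
After iteration 3: z = 8, done = False, hits = 2
After iteration 4: z = 3, done = True, hits = 2
After iteration 5: z = 10, done = False, hits = 3
After iteration 6: z = 9, done = True, hits = 3
Loop ends.

Final answer: 3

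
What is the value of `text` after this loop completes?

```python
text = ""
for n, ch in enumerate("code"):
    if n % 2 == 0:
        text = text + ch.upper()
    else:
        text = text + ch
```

Let's trace through this code step by step.

Initialize: text = ''
Entering loop: for n, ch in enumerate("code"):
After iteration 1: n = 0, ch = 'c', text = 'C'
After iteration 2: n = 1, ch = 'o', text = 'Co'
After iteration 3: n = 2, ch = 'd', text = 'CoD'
After iteration 4: n = 3, ch = 'e', text = 'CoDe'
Loop ends.

Final answer: 'CoDe'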